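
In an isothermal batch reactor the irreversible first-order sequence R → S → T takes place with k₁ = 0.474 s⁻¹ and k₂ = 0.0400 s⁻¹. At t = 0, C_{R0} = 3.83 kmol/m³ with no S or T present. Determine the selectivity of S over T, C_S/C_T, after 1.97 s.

The intermediate concentration in a first-order A→B→C sequence is C_S = k₁C_{R0}(e^(−k₁t) − e^(−k₂t))/(k₂−k₁).
e^(−k₁t) = e^(−0.474×1.97) = e^(−0.9338) = 0.3931; e^(−k₂t) = e^(−0.07880) = 0.9242.
C_S = 0.474×3.83/(0.0400−0.474) × (0.3931−0.9242) = (-4.183)×(-0.5312) = 2.222 kmol/m³.
C_R = C_{R0}e^(−k₁t) = 1.505 kmol/m³, so C_T = C_{R0}−C_R−C_S = 0.1027 kmol/m³; C_S/C_T = 21.6.

21.6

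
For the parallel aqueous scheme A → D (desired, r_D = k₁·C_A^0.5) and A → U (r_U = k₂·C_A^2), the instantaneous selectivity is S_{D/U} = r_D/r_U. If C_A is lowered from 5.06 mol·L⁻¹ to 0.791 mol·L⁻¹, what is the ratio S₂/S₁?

16.2

S_{D/U} = (k₁/k₂)·C_A^-1.5, so S₂/S₁ = (C_{A,2}/C_{A,1})^-1.5.
= (0.791/5.06)^(-1.5) = (0.1563)^(-1.5) = 16.2.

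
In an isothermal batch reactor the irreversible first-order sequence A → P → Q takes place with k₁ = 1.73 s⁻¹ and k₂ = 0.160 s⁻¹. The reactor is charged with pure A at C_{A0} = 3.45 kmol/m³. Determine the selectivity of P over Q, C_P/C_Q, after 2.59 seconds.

2.62

The intermediate concentration in a first-order A→B→C sequence is C_P = k₁C_{A0}(e^(−k₁t) − e^(−k₂t))/(k₂−k₁).
e^(−k₁t) = e^(−1.73×2.59) = e^(−4.481) = 0.01133; e^(−k₂t) = e^(−0.4144) = 0.6607.
C_P = 1.73×3.45/(0.160−1.73) × (0.01133−0.6607) = (-3.802)×(-0.6494) = 2.469 kmol/m³.
C_A = C_{A0}e^(−k₁t) = 0.03907 kmol/m³, so C_Q = C_{A0}−C_A−C_P = 0.9421 kmol/m³; C_P/C_Q = 2.62.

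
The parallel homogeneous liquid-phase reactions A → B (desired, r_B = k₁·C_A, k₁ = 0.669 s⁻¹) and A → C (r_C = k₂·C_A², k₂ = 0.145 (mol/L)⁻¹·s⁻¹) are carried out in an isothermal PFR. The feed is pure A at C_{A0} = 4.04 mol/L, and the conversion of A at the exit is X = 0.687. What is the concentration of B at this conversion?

C_A = C_{A0}(1−X) = 1.265 mol/L.
Along a PFR/batch, dC_B/dC_A = −r_B/(r_B+r_C) = −k₁/(k₁+k₂·C_A).
Integrating from C_{A0} to C_A: C_B = (0.669/0.145)·ln[(0.669+0.145·4.04)/(0.669+0.145·1.26)] = 4.614·ln(1.255/0.8524) = 1.784 mol/L.

1.78 mol/L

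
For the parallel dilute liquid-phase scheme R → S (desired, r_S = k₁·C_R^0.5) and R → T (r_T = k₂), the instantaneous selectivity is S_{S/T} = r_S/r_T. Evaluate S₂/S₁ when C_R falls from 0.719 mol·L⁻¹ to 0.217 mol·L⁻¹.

0.549

S_{S/T} = (k₁/k₂)·C_R^0.5, so S₂/S₁ = (C_{R,2}/C_{R,1})^0.5.
= (0.217/0.719)^0.5 = (0.3018)^0.5 = 0.549.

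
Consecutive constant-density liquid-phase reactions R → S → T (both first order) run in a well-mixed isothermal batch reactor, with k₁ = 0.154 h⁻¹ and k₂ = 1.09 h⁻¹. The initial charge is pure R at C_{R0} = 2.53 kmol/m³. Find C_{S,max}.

0.259 kmol/m³

For a first-order series the maximum intermediate yield is C_{S,max}/C_{R0} = (k₁/k₂)^[k₂/(k₂−k₁)].
= (0.154/1.09)^(1.09/(1.09−0.154)) = (0.1413)^(1.165) = 0.1024.
C_{S,max} = 0.1024×2.53 = 0.259 kmol/m³.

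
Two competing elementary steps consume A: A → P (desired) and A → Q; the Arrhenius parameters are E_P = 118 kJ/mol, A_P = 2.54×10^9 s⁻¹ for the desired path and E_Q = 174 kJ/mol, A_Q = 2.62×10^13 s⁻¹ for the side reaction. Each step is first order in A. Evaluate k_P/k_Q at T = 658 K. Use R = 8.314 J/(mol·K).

With equal orders, S_{P/Q} = k_P/k_Q = (A_P/A_Q)·exp[(E_Q−E_P)/(RT)].
(E_Q−E_P)/(RT) = (174−118)×10³/(8.314×658) = 56000/5471 = 10.24.
k_P/k_Q = (2.54×10^9/2.62×10^13)·exp(10.24) = 9.695×10^-5 × 27904 = 2.71.

2.71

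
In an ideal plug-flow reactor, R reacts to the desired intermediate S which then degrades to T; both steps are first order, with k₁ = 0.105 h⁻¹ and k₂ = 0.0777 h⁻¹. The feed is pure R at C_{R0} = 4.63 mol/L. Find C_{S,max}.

1.97 mol/L

At the optimum, C_{S,max}/C_{R0} = (k₁/k₂)^[k₂/(k₂−k₁)].
= (0.105/0.0777)^(0.0777/(0.0777−0.105)) = (1.351)^(-2.846) = 0.4244.
C_{S,max} = 0.4244×4.63 = 1.97 mol/L.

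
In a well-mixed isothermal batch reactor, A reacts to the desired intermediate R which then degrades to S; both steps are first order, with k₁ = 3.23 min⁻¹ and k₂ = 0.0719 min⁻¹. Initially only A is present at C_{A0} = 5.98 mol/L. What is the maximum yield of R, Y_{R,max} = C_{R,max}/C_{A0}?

Evaluating C_R at t_opt = ln(k₂/k₁)/(k₂−k₁) gives C_{R,max}/C_{A0} = (k₁/k₂)^[k₂/(k₂−k₁)].
= (3.23/0.0719)^(0.0719/(0.0719−3.23)) = (44.92)^(-0.02277) = 0.9170.

0.917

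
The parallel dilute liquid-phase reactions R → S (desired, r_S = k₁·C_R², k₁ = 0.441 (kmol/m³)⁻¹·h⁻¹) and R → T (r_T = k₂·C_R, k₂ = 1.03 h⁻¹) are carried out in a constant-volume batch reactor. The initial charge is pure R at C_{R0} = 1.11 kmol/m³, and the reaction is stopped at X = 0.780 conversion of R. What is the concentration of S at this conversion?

0.190 kmol/m³

C_R = C_{R0}(1−X) = 0.2442 kmol/m³.
Along a PFR/batch, dC_T/dC_R = −r_T/(r_S+r_T) = −k₂/(k₂+k₁·C_R).
Integrating from C_{R0} to C_R: C_T = (1.03/0.441)·ln[(1.03+0.441·1.11)/(1.03+0.441·0.244)] = 2.336·ln(1.520/1.138) = 0.6759 kmol/m³.
Then C_S = (C_{R0}−C_R) − C_T = 0.8658 − 0.6759 = 0.1899 kmol/m³.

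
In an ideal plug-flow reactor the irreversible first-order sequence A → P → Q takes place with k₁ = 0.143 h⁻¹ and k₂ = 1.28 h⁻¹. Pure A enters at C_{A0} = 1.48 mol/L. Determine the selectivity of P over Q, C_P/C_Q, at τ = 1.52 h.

Solving the coupled first-order balances gives C_P(τ) = [k₁/(k₂−k₁)]·C_{A0}·(e^(−k₁τ) − e^(−k₂τ)).
e^(−k₁τ) = e^(−0.143×1.52) = e^(−0.2174) = 0.8046; e^(−k₂τ) = e^(−1.946) = 0.1429.
C_P = 0.143×1.48/(1.28−0.143) × (0.8046−0.1429) = 0.1861×0.6617 = 0.1232 mol/L.
C_A = C_{A0}e^(−k₁τ) = 1.191 mol/L, so C_Q = C_{A0}−C_A−C_P = 0.1660 mol/L; C_P/C_Q = 0.742.

0.742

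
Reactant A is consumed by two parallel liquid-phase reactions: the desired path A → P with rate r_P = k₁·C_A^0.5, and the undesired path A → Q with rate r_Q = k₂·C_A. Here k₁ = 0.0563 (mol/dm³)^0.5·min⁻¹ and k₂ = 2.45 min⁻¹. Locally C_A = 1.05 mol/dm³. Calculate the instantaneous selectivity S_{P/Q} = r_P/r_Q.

0.0224

S_{P/Q} = r_P/r_Q = (k₁·C_A^0.5)/(k₂·C_A) = (k₁/k₂)·C_A^-0.5.
= (0.0563×1.050^0.5) / (2.45×1.050) = 0.05769/2.573 = 0.0224.
The undesired path is higher order in A, so low C_A (CSTR or dilute feed) favours P.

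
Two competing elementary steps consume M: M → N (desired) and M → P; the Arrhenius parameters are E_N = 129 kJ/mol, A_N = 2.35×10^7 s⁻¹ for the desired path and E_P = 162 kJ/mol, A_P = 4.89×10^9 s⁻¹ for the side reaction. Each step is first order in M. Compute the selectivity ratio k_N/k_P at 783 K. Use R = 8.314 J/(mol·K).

k_N/k_P = (A_N/A_P)·exp[−(E_N−E_P)/(RT)] = (A_N/A_P)·exp[(E_P−E_N)/(RT)].
(E_P−E_N)/(RT) = (162−129)×10³/(8.314×783) = 33000/6510 = 5.069.
k_N/k_P = (2.35×10^7/4.89×10^9)·exp(5.069) = 0.004806 × 159.1 = 0.764.

0.764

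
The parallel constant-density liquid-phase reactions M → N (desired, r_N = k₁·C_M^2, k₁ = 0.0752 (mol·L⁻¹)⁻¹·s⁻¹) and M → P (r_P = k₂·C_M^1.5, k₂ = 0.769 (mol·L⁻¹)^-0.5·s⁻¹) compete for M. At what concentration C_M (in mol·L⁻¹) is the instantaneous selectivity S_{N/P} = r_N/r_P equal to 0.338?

S_{N/P} = (k₁/k₂)·C_M^0.5 ⇒ C_M = (S·k₂/k₁)^(2).
= (0.338×0.769/0.0752)^(2) = (3.456)^(2) = 11.9 mol·L⁻¹.

11.9 mol·L⁻¹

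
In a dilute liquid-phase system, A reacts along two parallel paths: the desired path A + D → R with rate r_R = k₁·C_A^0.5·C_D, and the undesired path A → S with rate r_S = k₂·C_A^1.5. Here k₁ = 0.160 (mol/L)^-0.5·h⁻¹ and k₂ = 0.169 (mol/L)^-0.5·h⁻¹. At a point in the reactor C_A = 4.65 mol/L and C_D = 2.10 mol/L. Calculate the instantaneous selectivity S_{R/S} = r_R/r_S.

S_{R/S} = r_R/r_S = (k₁·C_A^0.5·C_D)/(k₂·C_A^1.5) = (k₁/k₂)·C_A⁻¹·C_D.
= (0.160×4.650^0.5×2.100) / (0.169×4.650^1.5) = 0.7245/1.695 = 0.428.
The undesired path is higher order in A, so low C_A (CSTR or dilute feed) favours R.

0.428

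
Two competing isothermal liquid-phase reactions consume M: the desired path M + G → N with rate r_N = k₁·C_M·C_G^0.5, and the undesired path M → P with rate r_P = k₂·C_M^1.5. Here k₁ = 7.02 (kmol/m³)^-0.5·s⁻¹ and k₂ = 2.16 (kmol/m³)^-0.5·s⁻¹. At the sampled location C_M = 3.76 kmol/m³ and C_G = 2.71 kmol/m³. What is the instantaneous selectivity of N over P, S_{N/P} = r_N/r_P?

S_{N/P} = r_N/r_P = (k₁·C_M·C_G^0.5)/(k₂·C_M^1.5) = (k₁/k₂)·C_M^-0.5·C_G^0.5.
= (7.02×3.760×2.710^0.5) / (2.16×3.760^1.5) = 43.45/15.75 = 2.76.
The undesired path is higher order in M, so low C_M (CSTR or dilute feed) favours N.

2.76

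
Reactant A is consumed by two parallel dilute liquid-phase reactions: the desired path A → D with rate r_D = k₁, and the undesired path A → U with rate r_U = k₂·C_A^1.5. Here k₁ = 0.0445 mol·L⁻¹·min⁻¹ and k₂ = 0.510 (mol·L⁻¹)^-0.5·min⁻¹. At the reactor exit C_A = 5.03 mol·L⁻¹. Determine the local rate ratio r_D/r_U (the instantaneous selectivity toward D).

S_{D/U} = r_D/r_U = (k₁)/(k₂·C_A^1.5) = (k₁/k₂)·C_A^-1.5.
= (0.0445) / (0.510×5.030^1.5) = 0.04450/5.753 = 0.00773.

0.00773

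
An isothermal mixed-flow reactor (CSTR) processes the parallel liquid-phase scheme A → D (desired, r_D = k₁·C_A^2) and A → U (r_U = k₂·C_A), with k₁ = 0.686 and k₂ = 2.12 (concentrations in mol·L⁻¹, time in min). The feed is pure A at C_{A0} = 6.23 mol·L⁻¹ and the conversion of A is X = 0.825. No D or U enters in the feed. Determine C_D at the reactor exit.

Exit C_A = C_{A0}(1−X) = 6.23×0.175 = 1.090 mol·L⁻¹.
In a CSTR the entire volume is at exit conditions, so r_D = 0.686×1.090^2 = 0.8154 and r_U = 2.12×1.090 = 2.311.
Fraction of consumed A going to D: r_D/(r_D+r_U) = 0.2608.
C_D = 0.2608·C_{A0}·X = 0.2608×6.23×0.825 = 1.34 mol·L⁻¹.

1.34 mol·L⁻¹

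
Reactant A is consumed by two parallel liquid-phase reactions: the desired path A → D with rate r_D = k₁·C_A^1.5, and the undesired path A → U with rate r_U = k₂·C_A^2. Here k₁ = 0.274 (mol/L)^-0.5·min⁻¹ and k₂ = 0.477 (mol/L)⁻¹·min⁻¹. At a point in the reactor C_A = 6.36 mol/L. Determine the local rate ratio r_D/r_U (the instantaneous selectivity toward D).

0.228

S_{D/U} = r_D/r_U = (k₁·C_A^1.5)/(k₂·C_A^2) = (k₁/k₂)·C_A^-0.5.
= (0.274×6.360^1.5) / (0.477×6.360^2) = 4.395/19.29 = 0.228.
The undesired path is higher order in A, so low C_A (CSTR or dilute feed) favours D.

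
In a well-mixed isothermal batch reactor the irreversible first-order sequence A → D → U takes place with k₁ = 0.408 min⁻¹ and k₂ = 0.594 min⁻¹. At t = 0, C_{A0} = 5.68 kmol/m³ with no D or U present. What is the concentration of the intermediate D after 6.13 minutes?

0.695 kmol/m³

The intermediate concentration in a first-order A→B→C sequence is C_D = k₁C_{A0}(e^(−k₁t) − e^(−k₂t))/(k₂−k₁).
e^(−k₁t) = e^(−0.408×6.13) = e^(−2.501) = 0.08200; e^(−k₂t) = e^(−3.641) = 0.02622.
C_D = 0.408×5.68/(0.594−0.408) × (0.08200−0.02622) = 12.46×0.05578 = 0.6950 kmol/m³.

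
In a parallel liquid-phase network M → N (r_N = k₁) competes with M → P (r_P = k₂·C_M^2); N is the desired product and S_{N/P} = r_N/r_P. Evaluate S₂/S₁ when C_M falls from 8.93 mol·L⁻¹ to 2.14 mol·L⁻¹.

17.4

S_{N/P} = (k₁/k₂)·C_M^-2, so S₂/S₁ = (C_{M,2}/C_{M,1})^-2.
= (2.14/8.93)^(-2) = (0.2396)^(-2) = 17.4.
Selectivity toward N rises as C_M falls — low-concentration operation is favoured.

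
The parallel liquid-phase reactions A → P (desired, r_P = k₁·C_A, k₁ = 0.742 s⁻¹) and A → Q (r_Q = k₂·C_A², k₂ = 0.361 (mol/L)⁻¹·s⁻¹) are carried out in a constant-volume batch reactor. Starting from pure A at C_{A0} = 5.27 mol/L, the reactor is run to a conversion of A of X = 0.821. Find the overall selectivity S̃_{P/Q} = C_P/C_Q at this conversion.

0.737

C_A = C_{A0}(1−X) = 0.9433 mol/L.
Along a PFR/batch, dC_P/dC_A = −r_P/(r_P+r_Q) = −k₁/(k₁+k₂·C_A).
Integrating from C_{A0} to C_A: C_P = (0.742/0.361)·ln[(0.742+0.361·5.27)/(0.742+0.361·0.943)] = 2.055·ln(2.644/1.083) = 1.836 mol/L.
C_Q = (C_{A0}−C_A)−C_P = 2.491 mol/L; S̃_{P/Q} = 1.836/2.491 = 0.737.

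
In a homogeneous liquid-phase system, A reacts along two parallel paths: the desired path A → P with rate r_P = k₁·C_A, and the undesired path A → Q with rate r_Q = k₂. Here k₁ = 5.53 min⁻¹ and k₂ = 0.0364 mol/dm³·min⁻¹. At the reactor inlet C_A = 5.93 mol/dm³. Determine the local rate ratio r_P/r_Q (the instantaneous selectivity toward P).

S_{P/Q} = r_P/r_Q = (k₁·C_A)/(k₂) = (k₁/k₂)·C_A.
= (5.53×5.930) / (0.0364) = 32.79/0.03640 = 901.
Since the desired path is higher order in A, keeping C_A high (PFR or concentrated feed) favours P.

901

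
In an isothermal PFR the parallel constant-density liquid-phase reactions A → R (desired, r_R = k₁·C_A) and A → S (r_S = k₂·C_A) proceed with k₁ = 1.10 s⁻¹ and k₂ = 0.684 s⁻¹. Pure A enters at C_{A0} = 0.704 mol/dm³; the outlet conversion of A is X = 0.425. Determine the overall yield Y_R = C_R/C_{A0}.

C_A = C_{A0}(1−X) = 0.4048 mol/dm³.
Both paths are first order in A, so the instantaneous fraction to R is constant: dC_R/d(−C_A) = k₁/(k₁+k₂) = 0.6166.
C_R = 0.6166·(C_{A0}−C_A) = 0.6166×0.2992 = 0.184 mol/dm³.
Y_R = C_R/C_{A0} = 0.1845/0.704 = 0.262.

0.262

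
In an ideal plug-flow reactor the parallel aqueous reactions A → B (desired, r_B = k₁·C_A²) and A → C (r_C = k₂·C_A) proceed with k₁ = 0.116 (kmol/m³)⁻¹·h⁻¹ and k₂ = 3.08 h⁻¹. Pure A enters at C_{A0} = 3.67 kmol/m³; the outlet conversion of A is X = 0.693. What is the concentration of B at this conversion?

0.209 kmol/m³

C_A = C_{A0}(1−X) = 1.127 kmol/m³.
Along a PFR/batch, dC_C/dC_A = −r_C/(r_B+r_C) = −k₂/(k₂+k₁·C_A).
Integrating from C_{A0} to C_A: C_C = (3.08/0.116)·ln[(3.08+0.116·3.67)/(3.08+0.116·1.13)] = 26.55·ln(3.506/3.211) = 2.334 kmol/m³.
Then C_B = (C_{A0}−C_A) − C_C = 2.543 − 2.334 = 0.2092 kmol/m³.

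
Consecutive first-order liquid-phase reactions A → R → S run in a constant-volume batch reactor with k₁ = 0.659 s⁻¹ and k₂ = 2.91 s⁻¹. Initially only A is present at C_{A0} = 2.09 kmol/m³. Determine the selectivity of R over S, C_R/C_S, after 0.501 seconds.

1.02

The intermediate concentration in a first-order A→B→C sequence is C_R = k₁C_{A0}(e^(−k₁t) − e^(−k₂t))/(k₂−k₁).
e^(−k₁t) = e^(−0.659×0.501) = e^(−0.3302) = 0.7188; e^(−k₂t) = e^(−1.458) = 0.2327.
C_R = 0.659×2.09/(2.91−0.659) × (0.7188−0.2327) = 0.6119×0.4861 = 0.2974 kmol/m³.
C_A = C_{A0}e^(−k₁t) = 1.502 kmol/m³, so C_S = C_{A0}−C_A−C_R = 0.2903 kmol/m³; C_R/C_S = 1.02.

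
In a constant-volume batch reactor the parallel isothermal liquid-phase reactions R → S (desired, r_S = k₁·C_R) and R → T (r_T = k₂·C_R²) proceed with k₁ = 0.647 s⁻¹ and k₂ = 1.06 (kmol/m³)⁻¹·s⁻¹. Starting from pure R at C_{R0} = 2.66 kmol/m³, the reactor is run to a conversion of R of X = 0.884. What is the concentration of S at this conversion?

C_R = C_{R0}(1−X) = 0.3086 kmol/m³.
Along a PFR/batch, dC_S/dC_R = −r_S/(r_S+r_T) = −k₁/(k₁+k₂·C_R).
Integrating from C_{R0} to C_R: C_S = (0.647/1.06)·ln[(0.647+1.06·2.66)/(0.647+1.06·0.309)] = 0.6104·ln(3.467/0.9741) = 0.7748 kmol/m³.

0.775 kmol/m³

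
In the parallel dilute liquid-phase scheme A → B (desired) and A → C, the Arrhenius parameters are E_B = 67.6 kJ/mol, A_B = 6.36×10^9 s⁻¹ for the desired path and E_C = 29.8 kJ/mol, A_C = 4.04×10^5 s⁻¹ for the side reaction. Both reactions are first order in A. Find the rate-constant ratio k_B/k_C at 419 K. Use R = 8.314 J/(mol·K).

Since both paths have the same order in A, the concentration cancels and S_{B/C} = k_B/k_C = (A_B/A_C)·exp[(E_C−E_B)/(RT)].
(E_C−E_B)/(RT) = (29.8−67.6)×10³/(8.314×419) = -37800/3484 = -10.85.
k_B/k_C = (6.36×10^9/4.04×10^5)·exp(-10.85) = 15743 × 1.939×10^-5 = 0.305.
Since E_B > E_C, raising the temperature improves selectivity toward B.

0.305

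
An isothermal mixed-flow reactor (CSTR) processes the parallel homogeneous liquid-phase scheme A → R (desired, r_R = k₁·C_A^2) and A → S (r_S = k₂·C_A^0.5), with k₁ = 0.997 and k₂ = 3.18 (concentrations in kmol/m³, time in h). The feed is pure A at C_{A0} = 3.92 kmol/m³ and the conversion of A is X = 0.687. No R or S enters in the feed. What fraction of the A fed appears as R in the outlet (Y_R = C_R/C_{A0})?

0.205

Exit C_A = C_{A0}(1−X) = 3.92×0.313 = 1.227 kmol/m³.
Rates in a CSTR are evaluated at the outlet concentration: r_R = 0.997×1.227^2 = 1.501, r_S = 3.18×1.227^0.5 = 3.522.
Fraction of consumed A going to R: r_R/(r_R+r_S) = 0.2988.
C_R = 0.2988·C_{A0}·X = 0.2988×3.92×0.687 = 0.805 kmol/m³; Y_R = C_R/C_{A0} = 0.205.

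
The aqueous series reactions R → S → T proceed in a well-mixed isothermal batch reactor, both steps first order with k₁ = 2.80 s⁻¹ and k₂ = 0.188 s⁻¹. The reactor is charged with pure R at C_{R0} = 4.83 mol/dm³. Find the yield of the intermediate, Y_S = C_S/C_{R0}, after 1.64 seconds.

Solving the coupled first-order balances gives C_S(t) = [k₁/(k₂−k₁)]·C_{R0}·(e^(−k₁t) − e^(−k₂t)).
e^(−k₁t) = e^(−2.80×1.64) = e^(−4.592) = 0.01013; e^(−k₂t) = e^(−0.3083) = 0.7347.
C_S = 2.80×4.83/(0.188−2.80) × (0.01013−0.7347) = (-5.178)×(-0.7245) = 3.751 mol/dm³.
Y_S = C_S/C_{R0} = 3.751/4.83 = 0.777.

0.777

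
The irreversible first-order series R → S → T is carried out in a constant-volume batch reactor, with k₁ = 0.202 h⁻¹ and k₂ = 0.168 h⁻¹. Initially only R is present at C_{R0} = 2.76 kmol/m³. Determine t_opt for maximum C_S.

Setting dC_S/dt = 0 gives t_opt = ln(k₂/k₁)/(k₂−k₁).
= ln(0.168/0.202)/(0.168−0.202) = ln(0.8317)/-0.03400 = -0.1843/-0.03400 = 5.42 h.

5.42 h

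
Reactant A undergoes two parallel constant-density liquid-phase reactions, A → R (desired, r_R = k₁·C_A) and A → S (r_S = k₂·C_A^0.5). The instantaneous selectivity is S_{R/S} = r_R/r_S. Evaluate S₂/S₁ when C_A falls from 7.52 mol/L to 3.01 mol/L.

S_{R/S} = (k₁/k₂)·C_A^0.5, so S₂/S₁ = (C_{A,2}/C_{A,1})^0.5.
= (3.01/7.52)^0.5 = (0.4003)^0.5 = 0.633.

0.633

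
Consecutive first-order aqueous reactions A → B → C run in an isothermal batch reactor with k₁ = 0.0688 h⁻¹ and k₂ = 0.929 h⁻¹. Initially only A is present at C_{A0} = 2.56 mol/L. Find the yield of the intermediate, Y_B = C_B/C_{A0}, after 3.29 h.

0.0600

Solving the coupled first-order balances gives C_B(t) = [k₁/(k₂−k₁)]·C_{A0}·(e^(−k₁t) − e^(−k₂t)).
e^(−k₁t) = e^(−0.0688×3.29) = e^(−0.2264) = 0.7974; e^(−k₂t) = e^(−3.056) = 0.04706.
C_B = 0.0688×2.56/(0.929−0.0688) × (0.7974−0.04706) = 0.2048×0.7504 = 0.1536 mol/L.
Y_B = C_B/C_{A0} = 0.1536/2.56 = 0.0600.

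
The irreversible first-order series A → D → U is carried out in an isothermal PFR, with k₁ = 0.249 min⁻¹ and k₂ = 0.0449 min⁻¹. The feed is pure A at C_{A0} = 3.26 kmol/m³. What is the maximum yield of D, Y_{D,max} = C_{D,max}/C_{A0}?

0.686

Evaluating C_D at τ_opt = ln(k₂/k₁)/(k₂−k₁) gives C_{D,max}/C_{A0} = (k₁/k₂)^[k₂/(k₂−k₁)].
= (0.249/0.0449)^(0.0449/(0.0449−0.249)) = (5.546)^(-0.2200) = 0.6860.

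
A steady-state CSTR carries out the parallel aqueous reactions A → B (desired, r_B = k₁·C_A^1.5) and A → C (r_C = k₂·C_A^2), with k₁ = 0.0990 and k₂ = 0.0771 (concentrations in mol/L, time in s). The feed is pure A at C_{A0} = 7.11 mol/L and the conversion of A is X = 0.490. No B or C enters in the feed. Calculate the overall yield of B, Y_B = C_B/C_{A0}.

0.197

Exit C_A = C_{A0}(1−X) = 7.11×0.510 = 3.626 mol/L.
In a CSTR the entire volume is at exit conditions, so r_B = 0.0990×3.626^1.5 = 0.6836 and r_C = 0.0771×3.626^2 = 1.014.
Fraction of consumed A going to B: r_B/(r_B+r_C) = 0.4027.
C_B = 0.4027·C_{A0}·X = 0.4027×7.11×0.490 = 1.40 mol/L; Y_B = C_B/C_{A0} = 0.197.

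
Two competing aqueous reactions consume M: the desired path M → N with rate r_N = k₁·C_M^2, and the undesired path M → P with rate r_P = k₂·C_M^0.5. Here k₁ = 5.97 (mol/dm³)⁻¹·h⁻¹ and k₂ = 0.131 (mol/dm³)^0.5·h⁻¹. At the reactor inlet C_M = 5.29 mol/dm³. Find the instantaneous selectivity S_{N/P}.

554

S_{N/P} = r_N/r_P = (k₁·C_M^2)/(k₂·C_M^0.5) = (k₁/k₂)·C_M^1.5.
= (5.97×5.290^2) / (0.131×5.290^0.5) = 167.1/0.3013 = 554.
Since the desired path is higher order in M, keeping C_M high (PFR or concentrated feed) favours N.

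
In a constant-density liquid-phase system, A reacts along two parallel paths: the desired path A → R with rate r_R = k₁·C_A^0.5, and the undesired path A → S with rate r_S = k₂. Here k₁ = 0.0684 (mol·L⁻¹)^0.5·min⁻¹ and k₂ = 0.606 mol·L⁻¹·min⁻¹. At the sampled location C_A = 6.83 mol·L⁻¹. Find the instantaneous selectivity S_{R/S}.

S_{R/S} = r_R/r_S = (k₁·C_A^0.5)/(k₂) = (k₁/k₂)·C_A^0.5.
= (0.0684×6.830^0.5) / (0.606) = 0.1788/0.6060 = 0.295.

0.295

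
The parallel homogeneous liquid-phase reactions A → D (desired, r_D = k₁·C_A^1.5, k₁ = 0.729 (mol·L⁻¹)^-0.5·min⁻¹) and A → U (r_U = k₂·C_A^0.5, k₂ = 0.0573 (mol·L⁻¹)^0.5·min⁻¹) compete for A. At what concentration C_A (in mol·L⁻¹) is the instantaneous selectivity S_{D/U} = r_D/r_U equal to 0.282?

0.0222 mol·L⁻¹

S_{D/U} = (k₁/k₂)·C_A ⇒ C_A = S·k₂/k₁.
= 0.282×0.0573/0.729 = 0.0222 mol·L⁻¹.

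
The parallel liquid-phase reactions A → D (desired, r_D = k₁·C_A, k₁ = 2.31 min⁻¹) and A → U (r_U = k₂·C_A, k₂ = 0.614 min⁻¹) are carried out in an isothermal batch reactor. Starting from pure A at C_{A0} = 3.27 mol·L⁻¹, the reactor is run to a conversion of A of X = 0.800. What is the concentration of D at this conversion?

C_A = C_{A0}(1−X) = 0.6540 mol·L⁻¹.
Both paths are first order in A, so the instantaneous fraction to D is constant: dC_D/d(−C_A) = k₁/(k₁+k₂) = 0.7900.
C_D = 0.7900·(C_{A0}−C_A) = 0.7900×2.616 = 2.07 mol·L⁻¹.

2.07 mol·L⁻¹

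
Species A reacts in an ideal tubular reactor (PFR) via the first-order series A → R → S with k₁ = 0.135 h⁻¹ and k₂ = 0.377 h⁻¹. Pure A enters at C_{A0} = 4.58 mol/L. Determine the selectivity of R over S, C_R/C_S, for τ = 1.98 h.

2.26

Solving the coupled first-order balances gives C_R(τ) = [k₁/(k₂−k₁)]·C_{A0}·(e^(−k₁τ) − e^(−k₂τ)).
e^(−k₁τ) = e^(−0.135×1.98) = e^(−0.2673) = 0.7654; e^(−k₂τ) = e^(−0.7465) = 0.4740.
C_R = 0.135×4.58/(0.377−0.135) × (0.7654−0.4740) = 2.555×0.2914 = 0.7445 mol/L.
C_A = C_{A0}e^(−k₁τ) = 3.506 mol/L, so C_S = C_{A0}−C_A−C_R = 0.3297 mol/L; C_R/C_S = 2.26.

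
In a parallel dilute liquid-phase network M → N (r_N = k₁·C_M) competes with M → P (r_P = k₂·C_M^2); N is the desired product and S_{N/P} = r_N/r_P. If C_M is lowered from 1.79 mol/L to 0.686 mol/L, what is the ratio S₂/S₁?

2.61

S_{N/P} = (k₁/k₂)·C_M⁻¹, so S₂/S₁ = (C_{M,2}/C_{M,1})⁻¹.
= 1.79/0.686 = 2.61.
Selectivity toward N rises as C_M falls — low-concentration operation is favoured.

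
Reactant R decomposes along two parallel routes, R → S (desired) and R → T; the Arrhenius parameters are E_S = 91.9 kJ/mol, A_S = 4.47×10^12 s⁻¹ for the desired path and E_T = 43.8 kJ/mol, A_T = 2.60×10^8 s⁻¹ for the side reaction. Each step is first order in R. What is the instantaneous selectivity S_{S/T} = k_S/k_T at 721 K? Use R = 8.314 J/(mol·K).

Since both paths have the same order in R, the concentration cancels and S_{S/T} = k_S/k_T = (A_S/A_T)·exp[(E_T−E_S)/(RT)].
(E_T−E_S)/(RT) = (43.8−91.9)×10³/(8.314×721) = -48100/5994 = -8.024.
k_S/k_T = (4.47×10^12/2.60×10^8)·exp(-8.024) = 17192 × 3.275×10^-4 = 5.63.

5.63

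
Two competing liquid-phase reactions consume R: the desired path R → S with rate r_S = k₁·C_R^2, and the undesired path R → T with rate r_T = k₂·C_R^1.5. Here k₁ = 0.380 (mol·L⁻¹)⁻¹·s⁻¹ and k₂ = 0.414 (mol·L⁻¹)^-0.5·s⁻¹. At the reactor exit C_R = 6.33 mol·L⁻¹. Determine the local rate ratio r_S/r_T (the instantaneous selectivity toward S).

S_{S/T} = r_S/r_T = (k₁·C_R^2)/(k₂·C_R^1.5) = (k₁/k₂)·C_R^0.5.
= (0.380×6.330^2) / (0.414×6.330^1.5) = 15.23/6.593 = 2.31.

2.31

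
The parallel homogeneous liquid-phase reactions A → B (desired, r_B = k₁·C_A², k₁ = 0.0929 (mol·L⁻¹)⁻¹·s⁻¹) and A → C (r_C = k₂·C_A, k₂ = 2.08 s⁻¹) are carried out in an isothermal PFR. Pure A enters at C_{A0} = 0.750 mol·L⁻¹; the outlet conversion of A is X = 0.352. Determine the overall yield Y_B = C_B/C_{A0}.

C_A = C_{A0}(1−X) = 0.4860 mol·L⁻¹.
Along a PFR/batch, dC_C/dC_A = −r_C/(r_B+r_C) = −k₂/(k₂+k₁·C_A).
Integrating from C_{A0} to C_A: C_C = (2.08/0.0929)·ln[(2.08+0.0929·0.750)/(2.08+0.0929·0.486)] = 22.39·ln(2.150/2.125) = 0.2569 mol·L⁻¹.
Then C_B = (C_{A0}−C_A) − C_C = 0.2640 − 0.2569 = 0.007088 mol·L⁻¹.
Y_B = C_B/C_{A0} = 0.007088/0.750 = 0.00945.

0.00945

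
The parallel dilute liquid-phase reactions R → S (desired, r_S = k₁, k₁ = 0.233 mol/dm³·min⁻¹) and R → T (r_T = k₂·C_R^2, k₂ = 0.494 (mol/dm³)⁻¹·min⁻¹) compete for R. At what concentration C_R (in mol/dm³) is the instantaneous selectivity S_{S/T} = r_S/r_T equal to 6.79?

S_{S/T} = (k₁/k₂)·C_R^-2 ⇒ C_R = (S·k₂/k₁)^(-0.5).
= (6.79×0.494/0.233)^(-0.5) = (14.40)^(-0.5) = 0.264 mol/dm³.

0.264 mol/dm³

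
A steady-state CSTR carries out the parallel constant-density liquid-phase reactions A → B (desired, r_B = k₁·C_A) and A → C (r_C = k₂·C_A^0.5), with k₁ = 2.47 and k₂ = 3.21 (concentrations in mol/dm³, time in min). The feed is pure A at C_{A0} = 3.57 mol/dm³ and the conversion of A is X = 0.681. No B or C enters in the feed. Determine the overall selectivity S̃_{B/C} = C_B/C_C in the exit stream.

0.821

Exit C_A = C_{A0}(1−X) = 3.57×0.319 = 1.139 mol/dm³.
In a CSTR the entire volume is at exit conditions, so r_B = 2.47×1.139 = 2.813 and r_C = 3.21×1.139^0.5 = 3.426.
Overall selectivity = C_B/C_C = r_Bτ/(r_Cτ) = r_B/r_C = 0.821.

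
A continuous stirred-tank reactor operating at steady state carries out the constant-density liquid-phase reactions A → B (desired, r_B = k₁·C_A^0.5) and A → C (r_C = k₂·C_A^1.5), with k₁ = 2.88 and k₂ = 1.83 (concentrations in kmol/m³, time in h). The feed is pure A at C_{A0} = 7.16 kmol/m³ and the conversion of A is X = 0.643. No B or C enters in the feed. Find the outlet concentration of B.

Exit C_A = C_{A0}(1−X) = 7.16×0.357 = 2.556 kmol/m³.
A CSTR operates uniformly at the exit composition, giving r_B = 4.605 and r_C = 7.479 (each k·C_A^n at C_A = 2.556).
Fraction of consumed A going to B: r_B/(r_B+r_C) = 0.3811.
C_B = 0.3811·C_{A0}·X = 0.3811×7.16×0.643 = 1.75 kmol/m³.

1.75 kmol/m³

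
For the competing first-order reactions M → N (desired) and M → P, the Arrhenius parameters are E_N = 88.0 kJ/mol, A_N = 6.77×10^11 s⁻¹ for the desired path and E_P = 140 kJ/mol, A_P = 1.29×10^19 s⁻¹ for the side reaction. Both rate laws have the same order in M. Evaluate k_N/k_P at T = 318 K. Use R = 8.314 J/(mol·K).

With equal orders, S_{N/P} = k_N/k_P = (A_N/A_P)·exp[(E_P−E_N)/(RT)].
(E_P−E_N)/(RT) = (140−88.0)×10³/(8.314×318) = 52000/2644 = 19.67.
k_N/k_P = (6.77×10^11/1.29×10^19)·exp(19.67) = 5.248×10^-8 × 3.482×10^8 = 18.3.
Since E_N < E_P, lowering the temperature improves selectivity toward N.

18.3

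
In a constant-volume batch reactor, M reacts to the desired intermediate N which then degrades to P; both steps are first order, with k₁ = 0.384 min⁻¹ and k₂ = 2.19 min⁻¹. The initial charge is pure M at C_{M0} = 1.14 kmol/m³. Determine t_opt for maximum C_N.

0.964 min

For first-order series the maximum of C_N occurs at t_opt = ln(k₂/k₁)/(k₂−k₁).
= ln(2.19/0.384)/(2.19−0.384) = ln(5.703)/1.806 = 1.741/1.806 = 0.964 min.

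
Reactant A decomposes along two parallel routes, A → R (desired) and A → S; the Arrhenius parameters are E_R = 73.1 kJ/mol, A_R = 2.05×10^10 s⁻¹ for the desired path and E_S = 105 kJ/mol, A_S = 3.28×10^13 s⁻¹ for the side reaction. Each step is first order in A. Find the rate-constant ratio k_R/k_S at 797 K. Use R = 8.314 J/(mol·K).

0.0770

Since both paths have the same order in A, the concentration cancels and S_{R/S} = k_R/k_S = (A_R/A_S)·exp[(E_S−E_R)/(RT)].
(E_S−E_R)/(RT) = (105−73.1)×10³/(8.314×797) = 31900/6626 = 4.814.
k_R/k_S = (2.05×10^10/3.28×10^13)·exp(4.814) = 6.250×10^-4 × 123.2 = 0.0770.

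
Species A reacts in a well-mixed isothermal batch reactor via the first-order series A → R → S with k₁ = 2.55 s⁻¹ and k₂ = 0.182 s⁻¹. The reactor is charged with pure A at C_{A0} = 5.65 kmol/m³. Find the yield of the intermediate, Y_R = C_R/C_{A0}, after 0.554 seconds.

For first-order series with pure A initially, C_R(t) = k₁C_{A0}/(k₂−k₁)·(e^(−k₁t) − e^(−k₂t)).
e^(−k₁t) = e^(−2.55×0.554) = e^(−1.413) = 0.2435; e^(−k₂t) = e^(−0.1008) = 0.9041.
C_R = 2.55×5.65/(0.182−2.55) × (0.2435−0.9041) = (-6.084)×(-0.6606) = 4.019 kmol/m³.
Y_R = C_R/C_{A0} = 4.019/5.65 = 0.711.

0.711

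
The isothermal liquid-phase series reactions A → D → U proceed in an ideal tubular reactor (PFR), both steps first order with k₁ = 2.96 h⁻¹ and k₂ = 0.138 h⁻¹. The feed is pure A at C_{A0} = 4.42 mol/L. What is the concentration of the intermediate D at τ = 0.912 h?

The intermediate concentration in a first-order A→B→C sequence is C_D = k₁C_{A0}(e^(−k₁τ) − e^(−k₂τ))/(k₂−k₁).
e^(−k₁τ) = e^(−2.96×0.912) = e^(−2.700) = 0.06724; e^(−k₂τ) = e^(−0.1259) = 0.8817.
C_D = 2.96×4.42/(0.138−2.96) × (0.06724−0.8817) = (-4.636)×(-0.8145) = 3.776 mol/L.

3.78 mol/L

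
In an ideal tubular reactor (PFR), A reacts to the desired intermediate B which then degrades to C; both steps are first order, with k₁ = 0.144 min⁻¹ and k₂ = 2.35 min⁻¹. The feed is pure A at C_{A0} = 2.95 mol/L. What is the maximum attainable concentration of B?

For a first-order series the maximum intermediate yield is C_{B,max}/C_{A0} = (k₁/k₂)^[k₂/(k₂−k₁)].
= (0.144/2.35)^(2.35/(2.35−0.144)) = (0.06128)^(1.065) = 0.05107.
C_{B,max} = 0.05107×2.95 = 0.151 mol/L.

0.151 mol/L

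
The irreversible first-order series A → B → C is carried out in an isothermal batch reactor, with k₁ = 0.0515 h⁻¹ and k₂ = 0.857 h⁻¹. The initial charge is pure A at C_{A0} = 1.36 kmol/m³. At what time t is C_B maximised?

3.49 h

The intermediate peaks when r₁ = r₂, i.e. k₁e^(−k₁t) = k₂e^(−k₂t), giving t_opt = ln(k₂/k₁)/(k₂−k₁).
= ln(0.857/0.0515)/(0.857−0.0515) = ln(16.64)/0.8055 = 2.812/0.8055 = 3.49 h.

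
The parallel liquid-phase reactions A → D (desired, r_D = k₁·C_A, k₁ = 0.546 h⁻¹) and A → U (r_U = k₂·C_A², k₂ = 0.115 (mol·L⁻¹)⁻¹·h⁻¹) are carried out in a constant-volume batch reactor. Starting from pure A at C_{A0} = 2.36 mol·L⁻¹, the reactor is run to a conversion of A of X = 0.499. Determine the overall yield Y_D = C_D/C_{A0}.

C_A = C_{A0}(1−X) = 1.182 mol·L⁻¹.
Along a PFR/batch, dC_D/dC_A = −r_D/(r_D+r_U) = −k₁/(k₁+k₂·C_A).
Integrating from C_{A0} to C_A: C_D = (0.546/0.115)·ln[(0.546+0.115·2.36)/(0.546+0.115·1.18)] = 4.748·ln(0.8174/0.6820) = 0.8600 mol·L⁻¹.
Y_D = C_D/C_{A0} = 0.8600/2.36 = 0.364.

0.364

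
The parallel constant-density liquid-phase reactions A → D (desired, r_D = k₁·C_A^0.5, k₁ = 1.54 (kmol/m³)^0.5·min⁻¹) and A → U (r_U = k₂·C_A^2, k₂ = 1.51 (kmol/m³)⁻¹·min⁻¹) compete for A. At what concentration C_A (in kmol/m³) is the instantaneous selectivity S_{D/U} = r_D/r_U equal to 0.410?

S_{D/U} = (k₁/k₂)·C_A^-1.5 ⇒ C_A = (S·k₂/k₁)^(1/(-1.5)).
= (0.410×1.51/1.54)^(-0.6667) = (0.4020)^(-0.6667) = 1.84 kmol/m³.

1.84 kmol/m³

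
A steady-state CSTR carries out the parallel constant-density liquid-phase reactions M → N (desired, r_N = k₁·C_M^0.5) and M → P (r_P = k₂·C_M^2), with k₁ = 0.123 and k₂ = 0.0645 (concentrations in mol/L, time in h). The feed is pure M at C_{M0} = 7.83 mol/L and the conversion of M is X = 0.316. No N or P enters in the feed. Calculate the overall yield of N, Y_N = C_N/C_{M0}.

0.0421

Exit C_M = C_{M0}(1−X) = 7.83×0.684 = 5.356 mol/L.
A CSTR operates uniformly at the exit composition, giving r_N = 0.2847 and r_P = 1.850 (each k·C_M^n at C_M = 5.356).
Fraction of consumed M going to N: r_N/(r_N+r_P) = 0.1333.
C_N = 0.1333·C_{M0}·X = 0.1333×7.83×0.316 = 0.330 mol/L; Y_N = C_N/C_{M0} = 0.0421.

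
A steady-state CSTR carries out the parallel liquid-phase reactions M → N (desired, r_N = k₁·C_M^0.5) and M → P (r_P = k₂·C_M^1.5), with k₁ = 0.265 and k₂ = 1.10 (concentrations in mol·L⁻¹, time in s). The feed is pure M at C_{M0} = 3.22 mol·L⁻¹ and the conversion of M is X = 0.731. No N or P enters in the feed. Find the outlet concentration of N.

0.512 mol·L⁻¹

Exit C_M = C_{M0}(1−X) = 3.22×0.269 = 0.8662 mol·L⁻¹.
A CSTR operates uniformly at the exit composition, giving r_N = 0.2466 and r_P = 0.8868 (each k·C_M^n at C_M = 0.8662).
Fraction of consumed M going to N: r_N/(r_N+r_P) = 0.2176.
C_N = 0.2176·C_{M0}·X = 0.2176×3.22×0.731 = 0.512 mol·L⁻¹.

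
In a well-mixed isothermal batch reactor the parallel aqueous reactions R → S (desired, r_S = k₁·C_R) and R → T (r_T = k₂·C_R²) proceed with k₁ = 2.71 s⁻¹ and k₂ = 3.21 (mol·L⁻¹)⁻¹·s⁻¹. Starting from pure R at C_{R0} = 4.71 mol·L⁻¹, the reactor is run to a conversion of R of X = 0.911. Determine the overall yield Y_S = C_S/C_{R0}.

C_R = C_{R0}(1−X) = 0.4192 mol·L⁻¹.
Along a PFR/batch, dC_S/dC_R = −r_S/(r_S+r_T) = −k₁/(k₁+k₂·C_R).
Integrating from C_{R0} to C_R: C_S = (2.71/3.21)·ln[(2.71+3.21·4.71)/(2.71+3.21·0.419)] = 0.8442·ln(17.83/4.056) = 1.250 mol·L⁻¹.
Y_S = C_S/C_{R0} = 1.250/4.71 = 0.265.

0.265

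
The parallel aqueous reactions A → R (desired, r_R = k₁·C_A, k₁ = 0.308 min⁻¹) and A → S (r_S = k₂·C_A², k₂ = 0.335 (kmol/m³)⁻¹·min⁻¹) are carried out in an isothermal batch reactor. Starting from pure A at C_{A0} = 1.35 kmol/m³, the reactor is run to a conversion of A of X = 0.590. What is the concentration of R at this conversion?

C_A = C_{A0}(1−X) = 0.5535 kmol/m³.
Along a PFR/batch, dC_R/dC_A = −r_R/(r_R+r_S) = −k₁/(k₁+k₂·C_A).
Integrating from C_{A0} to C_A: C_R = (0.308/0.335)·ln[(0.308+0.335·1.35)/(0.308+0.335·0.554)] = 0.9194·ln(0.7603/0.4934) = 0.3974 kmol/m³.

0.397 kmol/m³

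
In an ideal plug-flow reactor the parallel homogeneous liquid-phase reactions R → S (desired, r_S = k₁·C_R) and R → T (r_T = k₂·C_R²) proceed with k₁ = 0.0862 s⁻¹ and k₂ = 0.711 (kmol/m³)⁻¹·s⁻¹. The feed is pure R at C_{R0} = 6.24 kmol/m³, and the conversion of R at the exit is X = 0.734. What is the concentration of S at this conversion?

0.154 kmol/m³

C_R = C_{R0}(1−X) = 1.660 kmol/m³.
Along a PFR/batch, dC_S/dC_R = −r_S/(r_S+r_T) = −k₁/(k₁+k₂·C_R).
Integrating from C_{R0} to C_R: C_S = (0.0862/0.711)·ln[(0.0862+0.711·6.24)/(0.0862+0.711·1.66)] = 0.1212·ln(4.523/1.266) = 0.1543 kmol/m³.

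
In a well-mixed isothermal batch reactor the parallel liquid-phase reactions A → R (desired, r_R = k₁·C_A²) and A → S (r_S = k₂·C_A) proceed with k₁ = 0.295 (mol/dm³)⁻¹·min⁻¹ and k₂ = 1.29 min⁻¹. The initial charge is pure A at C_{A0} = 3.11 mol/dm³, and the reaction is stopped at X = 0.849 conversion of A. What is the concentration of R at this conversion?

0.737 mol/dm³

C_A = C_{A0}(1−X) = 0.4696 mol/dm³.
Along a PFR/batch, dC_S/dC_A = −r_S/(r_R+r_S) = −k₂/(k₂+k₁·C_A).
Integrating from C_{A0} to C_A: C_S = (1.29/0.295)·ln[(1.29+0.295·3.11)/(1.29+0.295·0.470)] = 4.373·ln(2.207/1.429) = 1.903 mol/dm³.
Then C_R = (C_{A0}−C_A) − C_S = 2.640 − 1.903 = 0.7374 mol/dm³.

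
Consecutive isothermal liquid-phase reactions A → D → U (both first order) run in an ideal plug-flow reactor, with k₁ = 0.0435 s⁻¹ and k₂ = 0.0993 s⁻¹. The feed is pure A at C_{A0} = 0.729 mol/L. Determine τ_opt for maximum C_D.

14.8 s

For first-order series the maximum of C_D occurs at τ_opt = ln(k₂/k₁)/(k₂−k₁).
= ln(0.0993/0.0435)/(0.0993−0.0435) = ln(2.283)/0.05580 = 0.8254/0.05580 = 14.8 s.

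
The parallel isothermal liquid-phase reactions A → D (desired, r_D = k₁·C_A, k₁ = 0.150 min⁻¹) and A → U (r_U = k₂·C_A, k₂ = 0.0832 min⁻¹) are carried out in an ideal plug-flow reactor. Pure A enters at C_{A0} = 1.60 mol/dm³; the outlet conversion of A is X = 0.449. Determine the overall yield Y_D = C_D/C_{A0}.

0.289

C_A = C_{A0}(1−X) = 0.8816 mol/dm³.
Both paths are first order in A, so the instantaneous fraction to D is constant: dC_D/d(−C_A) = k₁/(k₁+k₂) = 0.6432.
C_D = 0.6432·(C_{A0}−C_A) = 0.6432×0.7184 = 0.462 mol/dm³.
Y_D = C_D/C_{A0} = 0.4621/1.60 = 0.289.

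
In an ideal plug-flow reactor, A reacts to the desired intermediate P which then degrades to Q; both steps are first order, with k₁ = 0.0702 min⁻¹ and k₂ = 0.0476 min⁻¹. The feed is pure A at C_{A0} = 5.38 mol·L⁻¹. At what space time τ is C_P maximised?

17.2 min

The intermediate peaks when r₁ = r₂, i.e. k₁e^(−k₁τ) = k₂e^(−k₂τ), giving τ_opt = ln(k₂/k₁)/(k₂−k₁).
= ln(0.0476/0.0702)/(0.0476−0.0702) = ln(0.6781)/-0.02260 = -0.3885/-0.02260 = 17.2 min.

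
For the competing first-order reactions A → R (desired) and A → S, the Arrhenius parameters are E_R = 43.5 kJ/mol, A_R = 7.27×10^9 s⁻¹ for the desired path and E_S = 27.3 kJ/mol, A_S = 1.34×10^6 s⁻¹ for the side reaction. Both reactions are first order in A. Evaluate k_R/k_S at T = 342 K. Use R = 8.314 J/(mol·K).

With equal orders, S_{R/S} = k_R/k_S = (A_R/A_S)·exp[(E_S−E_R)/(RT)].
(E_S−E_R)/(RT) = (27.3−43.5)×10³/(8.314×342) = -16200/2843 = -5.697.
k_R/k_S = (7.27×10^9/1.34×10^6)·exp(-5.697) = 5425 × 0.003355 = 18.2.

18.2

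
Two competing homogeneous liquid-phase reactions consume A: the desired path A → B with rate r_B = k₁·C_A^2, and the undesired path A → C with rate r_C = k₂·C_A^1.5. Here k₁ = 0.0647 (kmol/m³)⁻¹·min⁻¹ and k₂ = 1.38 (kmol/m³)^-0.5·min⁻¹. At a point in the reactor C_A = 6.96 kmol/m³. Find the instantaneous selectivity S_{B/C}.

S_{B/C} = r_B/r_C = (k₁·C_A^2)/(k₂·C_A^1.5) = (k₁/k₂)·C_A^0.5.
= (0.0647×6.960^2) / (1.38×6.960^1.5) = 3.134/25.34 = 0.124.
Since the desired path is higher order in A, keeping C_A high (PFR or concentrated feed) favours B.

0.124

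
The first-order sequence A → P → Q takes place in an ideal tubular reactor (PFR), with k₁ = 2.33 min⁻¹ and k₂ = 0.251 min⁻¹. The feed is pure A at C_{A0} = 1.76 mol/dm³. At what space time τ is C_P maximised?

Setting dC_P/dτ = 0 gives τ_opt = ln(k₂/k₁)/(k₂−k₁).
= ln(0.251/2.33)/(0.251−2.33) = ln(0.1077)/-2.079 = -2.228/-2.079 = 1.07 min.

1.07 min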